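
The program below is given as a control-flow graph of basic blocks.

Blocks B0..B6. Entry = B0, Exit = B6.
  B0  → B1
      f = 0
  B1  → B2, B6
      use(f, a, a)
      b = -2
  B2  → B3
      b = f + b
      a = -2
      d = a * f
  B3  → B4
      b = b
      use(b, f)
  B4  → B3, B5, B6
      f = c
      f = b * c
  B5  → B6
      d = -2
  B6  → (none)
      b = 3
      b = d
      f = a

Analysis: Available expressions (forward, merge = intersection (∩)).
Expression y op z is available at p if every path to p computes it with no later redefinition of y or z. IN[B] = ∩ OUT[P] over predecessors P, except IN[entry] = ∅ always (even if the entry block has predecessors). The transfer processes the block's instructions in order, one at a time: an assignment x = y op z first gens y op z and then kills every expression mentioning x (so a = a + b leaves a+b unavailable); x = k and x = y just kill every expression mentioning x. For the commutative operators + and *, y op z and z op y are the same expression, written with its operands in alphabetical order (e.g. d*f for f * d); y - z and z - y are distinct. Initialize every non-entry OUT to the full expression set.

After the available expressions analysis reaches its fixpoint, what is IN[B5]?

Converged values:
  B0: | IN={} | OUT={}
  B1: | IN={} | OUT={}
  B2: | IN={} | OUT={a*f}
  B3: | IN={} | OUT={}
  B4: | IN={} | OUT={b*c}
  B5: | IN={b*c} | OUT={b*c}
  B6: | IN={} | OUT={}

Merge at B5: IN[B5] = OUT[B4] = {b*c}

Answer: {b*c}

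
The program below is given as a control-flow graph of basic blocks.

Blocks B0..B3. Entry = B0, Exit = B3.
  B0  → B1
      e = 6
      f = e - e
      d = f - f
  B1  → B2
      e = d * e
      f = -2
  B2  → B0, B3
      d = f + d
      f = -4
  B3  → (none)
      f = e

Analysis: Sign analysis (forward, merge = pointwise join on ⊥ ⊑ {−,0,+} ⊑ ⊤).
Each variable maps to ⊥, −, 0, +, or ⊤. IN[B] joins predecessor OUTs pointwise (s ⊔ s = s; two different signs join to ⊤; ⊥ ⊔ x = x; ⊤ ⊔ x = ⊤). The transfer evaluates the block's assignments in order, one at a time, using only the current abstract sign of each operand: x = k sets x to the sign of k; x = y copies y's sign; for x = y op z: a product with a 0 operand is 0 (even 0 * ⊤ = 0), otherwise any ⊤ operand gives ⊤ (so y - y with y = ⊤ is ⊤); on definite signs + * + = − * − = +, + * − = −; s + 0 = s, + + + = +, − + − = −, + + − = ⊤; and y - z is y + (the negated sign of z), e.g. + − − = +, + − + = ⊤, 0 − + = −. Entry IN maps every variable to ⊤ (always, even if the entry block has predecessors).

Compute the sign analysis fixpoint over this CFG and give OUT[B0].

Per-block solution:
  B0:   IN=(all ⊤)   OUT={e:+; rest ⊤}
  B1:   IN={e:+; rest ⊤}   OUT={f:-; rest ⊤}
  B2:   IN={f:-; rest ⊤}   OUT={f:-; rest ⊤}
  B3:   IN={f:-; rest ⊤}   OUT=(all ⊤)

Merge at B0 (entry node, so the boundary value (all ⊤) is joined with the incoming edge(s)): IN[B0] = (all ⊤) ⊔ OUT[B2] = {a: ⊤, b: ⊤, c: ⊤, d: ⊤, e: ⊤, f: ⊤}
Applying B0's transfer function to that IN value gives OUT[B0] (row B0 above).

Answer: {a: ⊤, b: ⊤, c: ⊤, d: ⊤, e: +, f: ⊤}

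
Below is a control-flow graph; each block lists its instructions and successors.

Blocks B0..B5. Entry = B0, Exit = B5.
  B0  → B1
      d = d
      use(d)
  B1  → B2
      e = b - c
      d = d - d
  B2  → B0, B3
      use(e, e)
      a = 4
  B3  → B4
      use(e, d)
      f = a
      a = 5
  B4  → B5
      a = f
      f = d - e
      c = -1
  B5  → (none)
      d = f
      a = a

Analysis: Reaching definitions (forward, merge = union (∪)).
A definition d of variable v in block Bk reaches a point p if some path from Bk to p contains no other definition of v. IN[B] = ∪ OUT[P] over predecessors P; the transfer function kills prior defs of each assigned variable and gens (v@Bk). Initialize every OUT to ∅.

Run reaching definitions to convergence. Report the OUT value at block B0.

Fixpoint table:
  B0:  IN={a@B2, d@B1, e@B1}  OUT={a@B2, d@B0, e@B1}
  B1:  IN={a@B2, d@B0, e@B1}  OUT={a@B2, d@B1, e@B1}
  B2:  IN={a@B2, d@B1, e@B1}  OUT={a@B2, d@B1, e@B1}
  B3:  IN={a@B2, d@B1, e@B1}  OUT={a@B3, d@B1, e@B1, f@B3}
  B4:  IN={a@B3, d@B1, e@B1, f@B3}  OUT={a@B4, c@B4, d@B1, e@B1, f@B4}
  B5:  IN={a@B4, c@B4, d@B1, e@B1, f@B4}  OUT={a@B5, c@B4, d@B5, e@B1, f@B4}

Merge at B0 (entry node, so the boundary value {} is joined with the incoming edge(s)): IN[B0] = {} ⊔ OUT[B2] = {a@B2, d@B1, e@B1}
Applying B0's transfer function to that IN value gives OUT[B0] (row B0 above).

Answer: {a@B2, d@B0, e@B1}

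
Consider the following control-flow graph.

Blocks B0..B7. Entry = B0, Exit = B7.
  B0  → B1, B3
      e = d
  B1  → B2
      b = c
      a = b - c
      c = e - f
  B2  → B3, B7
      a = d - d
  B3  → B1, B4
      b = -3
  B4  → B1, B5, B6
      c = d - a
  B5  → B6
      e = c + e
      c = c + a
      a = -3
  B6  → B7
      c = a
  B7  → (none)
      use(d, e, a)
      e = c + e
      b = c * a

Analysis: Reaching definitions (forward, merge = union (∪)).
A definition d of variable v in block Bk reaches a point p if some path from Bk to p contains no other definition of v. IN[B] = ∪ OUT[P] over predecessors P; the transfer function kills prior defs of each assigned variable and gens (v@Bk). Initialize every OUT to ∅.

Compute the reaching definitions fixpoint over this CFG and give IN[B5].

Answer: {a@B2, b@B3, c@B4, e@B0}

Trace:
Fixpoint table:
  B0: | IN={} | OUT={e@B0}
  B1: | IN={a@B2, b@B3, c@B1, c@B4, e@B0} | OUT={a@B1, b@B1, c@B1, e@B0}
  B2: | IN={a@B1, b@B1, c@B1, e@B0} | OUT={a@B2, b@B1, c@B1, e@B0}
  B3: | IN={a@B2, b@B1, c@B1, e@B0} | OUT={a@B2, b@B3, c@B1, e@B0}
  B4: | IN={a@B2, b@B3, c@B1, e@B0} | OUT={a@B2, b@B3, c@B4, e@B0}
  B5: | IN={a@B2, b@B3, c@B4, e@B0} | OUT={a@B5, b@B3, c@B5, e@B5}
  B6: | IN={a@B2, a@B5, b@B3, c@B4, c@B5, e@B0, e@B5} | OUT={a@B2, a@B5, b@B3, c@B6, e@B0, e@B5}
  B7: | IN={a@B2, a@B5, b@B1, b@B3, c@B1, c@B6, e@B0, e@B5} | OUT={a@B2, a@B5, b@B7, c@B1, c@B6, e@B7}

Merge at B5: IN[B5] = OUT[B4] = {a@B2, b@B3, c@B4, e@B0}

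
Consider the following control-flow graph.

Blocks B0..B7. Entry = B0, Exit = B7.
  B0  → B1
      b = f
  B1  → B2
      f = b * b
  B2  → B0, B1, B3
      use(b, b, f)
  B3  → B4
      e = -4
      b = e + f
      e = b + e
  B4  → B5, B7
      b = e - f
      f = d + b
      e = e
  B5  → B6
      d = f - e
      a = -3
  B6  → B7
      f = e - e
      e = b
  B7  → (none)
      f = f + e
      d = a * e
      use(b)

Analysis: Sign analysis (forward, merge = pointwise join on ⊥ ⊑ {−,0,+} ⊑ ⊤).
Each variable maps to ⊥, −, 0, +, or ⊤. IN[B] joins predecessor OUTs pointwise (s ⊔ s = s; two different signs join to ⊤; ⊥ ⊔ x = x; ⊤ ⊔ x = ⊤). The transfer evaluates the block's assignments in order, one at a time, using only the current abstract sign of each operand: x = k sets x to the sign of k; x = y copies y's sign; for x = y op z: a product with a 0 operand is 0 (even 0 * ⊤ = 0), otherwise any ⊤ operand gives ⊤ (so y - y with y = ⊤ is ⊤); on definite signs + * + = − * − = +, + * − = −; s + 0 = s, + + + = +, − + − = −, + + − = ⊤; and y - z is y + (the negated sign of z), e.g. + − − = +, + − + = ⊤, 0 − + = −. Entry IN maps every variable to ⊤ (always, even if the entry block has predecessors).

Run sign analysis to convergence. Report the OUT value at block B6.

Per-block solution:
  B0:   IN=(all ⊤)   OUT=(all ⊤)
  B1:   IN=(all ⊤)   OUT=(all ⊤)
  B2:   IN=(all ⊤)   OUT=(all ⊤)
  B3:   IN=(all ⊤)   OUT=(all ⊤)
  B4:   IN=(all ⊤)   OUT=(all ⊤)
  B5:   IN=(all ⊤)   OUT={a:-; rest ⊤}
  B6:   IN={a:-; rest ⊤}   OUT={a:-; rest ⊤}
  B7:   IN=(all ⊤)   OUT=(all ⊤)

Merge at B6: IN[B6] = OUT[B5] = {a: -, b: ⊤, c: ⊤, d: ⊤, e: ⊤, f: ⊤}
Applying B6's transfer function to that IN value gives OUT[B6] (row B6 above).

Answer: {a: -, b: ⊤, c: ⊤, d: ⊤, e: ⊤, f: ⊤}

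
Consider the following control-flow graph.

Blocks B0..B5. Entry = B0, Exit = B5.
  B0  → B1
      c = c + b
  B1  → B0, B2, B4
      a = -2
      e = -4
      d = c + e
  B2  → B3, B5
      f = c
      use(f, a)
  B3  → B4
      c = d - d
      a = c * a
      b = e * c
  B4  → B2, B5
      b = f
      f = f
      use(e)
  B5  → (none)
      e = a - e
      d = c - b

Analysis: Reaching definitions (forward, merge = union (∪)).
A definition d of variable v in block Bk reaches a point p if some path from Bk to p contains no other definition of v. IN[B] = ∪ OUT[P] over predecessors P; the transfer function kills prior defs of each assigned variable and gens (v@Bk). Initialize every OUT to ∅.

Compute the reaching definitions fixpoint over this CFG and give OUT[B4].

Fixpoint table:
  B0:   IN={a@B1, c@B0, d@B1, e@B1}   OUT={a@B1, c@B0, d@B1, e@B1}
  B1:   IN={a@B1, c@B0, d@B1, e@B1}   OUT={a@B1, c@B0, d@B1, e@B1}
  B2:   IN={a@B1, a@B3, b@B4, c@B0, c@B3, d@B1, e@B1, f@B4}   OUT={a@B1, a@B3, b@B4, c@B0, c@B3, d@B1, e@B1, f@B2}
  B3:   IN={a@B1, a@B3, b@B4, c@B0, c@B3, d@B1, e@B1, f@B2}   OUT={a@B3, b@B3, c@B3, d@B1, e@B1, f@B2}
  B4:   IN={a@B1, a@B3, b@B3, c@B0, c@B3, d@B1, e@B1, f@B2}   OUT={a@B1, a@B3, b@B4, c@B0, c@B3, d@B1, e@B1, f@B4}
  B5:   IN={a@B1, a@B3, b@B4, c@B0, c@B3, d@B1, e@B1, f@B2, f@B4}   OUT={a@B1, a@B3, b@B4, c@B0, c@B3, d@B5, e@B5, f@B2, f@B4}

Merge at B4: IN[B4] = OUT[B1] ⊔ OUT[B3] = {a@B1, a@B3, b@B3, c@B0, c@B3, d@B1, e@B1, f@B2}
Applying B4's transfer function to that IN value gives OUT[B4] (row B4 above).

Answer: {a@B1, a@B3, b@B4, c@B0, c@B3, d@B1, e@B1, f@B4}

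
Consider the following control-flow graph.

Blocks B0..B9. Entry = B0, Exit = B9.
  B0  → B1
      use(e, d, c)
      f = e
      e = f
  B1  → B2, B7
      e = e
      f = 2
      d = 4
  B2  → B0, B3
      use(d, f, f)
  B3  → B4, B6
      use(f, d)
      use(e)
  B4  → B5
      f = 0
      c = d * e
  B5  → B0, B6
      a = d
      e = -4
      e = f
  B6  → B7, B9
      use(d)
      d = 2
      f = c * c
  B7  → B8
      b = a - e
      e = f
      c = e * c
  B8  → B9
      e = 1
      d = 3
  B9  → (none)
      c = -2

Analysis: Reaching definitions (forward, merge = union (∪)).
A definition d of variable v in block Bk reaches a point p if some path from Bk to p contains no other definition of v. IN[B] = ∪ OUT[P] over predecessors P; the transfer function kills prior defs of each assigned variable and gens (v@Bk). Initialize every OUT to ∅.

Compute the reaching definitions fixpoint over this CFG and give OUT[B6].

Answer: {a@B5, c@B4, d@B6, e@B1, e@B5, f@B6}

Working:
Per-block solution:
  B0:  IN={a@B5, c@B4, d@B1, e@B1, e@B5, f@B1, f@B4}  OUT={a@B5, c@B4, d@B1, e@B0, f@B0}
  B1:  IN={a@B5, c@B4, d@B1, e@B0, f@B0}  OUT={a@B5, c@B4, d@B1, e@B1, f@B1}
  B2:  IN={a@B5, c@B4, d@B1, e@B1, f@B1}  OUT={a@B5, c@B4, d@B1, e@B1, f@B1}
  B3:  IN={a@B5, c@B4, d@B1, e@B1, f@B1}  OUT={a@B5, c@B4, d@B1, e@B1, f@B1}
  B4:  IN={a@B5, c@B4, d@B1, e@B1, f@B1}  OUT={a@B5, c@B4, d@B1, e@B1, f@B4}
  B5:  IN={a@B5, c@B4, d@B1, e@B1, f@B4}  OUT={a@B5, c@B4, d@B1, e@B5, f@B4}
  B6:  IN={a@B5, c@B4, d@B1, e@B1, e@B5, f@B1, f@B4}  OUT={a@B5, c@B4, d@B6, e@B1, e@B5, f@B6}
  B7:  IN={a@B5, c@B4, d@B1, d@B6, e@B1, e@B5, f@B1, f@B6}  OUT={a@B5, b@B7, c@B7, d@B1, d@B6, e@B7, f@B1, f@B6}
  B8:  IN={a@B5, b@B7, c@B7, d@B1, d@B6, e@B7, f@B1, f@B6}  OUT={a@B5, b@B7, c@B7, d@B8, e@B8, f@B1, f@B6}
  B9:  IN={a@B5, b@B7, c@B4, c@B7, d@B6, d@B8, e@B1, e@B5, e@B8, f@B1, f@B6}  OUT={a@B5, b@B7, c@B9, d@B6, d@B8, e@B1, e@B5, e@B8, f@B1, f@B6}

Merge at B6: IN[B6] = OUT[B3] ⊔ OUT[B5] = {a@B5, c@B4, d@B1, e@B1, e@B5, f@B1, f@B4}
Applying B6's transfer function to that IN value gives OUT[B6] (row B6 above).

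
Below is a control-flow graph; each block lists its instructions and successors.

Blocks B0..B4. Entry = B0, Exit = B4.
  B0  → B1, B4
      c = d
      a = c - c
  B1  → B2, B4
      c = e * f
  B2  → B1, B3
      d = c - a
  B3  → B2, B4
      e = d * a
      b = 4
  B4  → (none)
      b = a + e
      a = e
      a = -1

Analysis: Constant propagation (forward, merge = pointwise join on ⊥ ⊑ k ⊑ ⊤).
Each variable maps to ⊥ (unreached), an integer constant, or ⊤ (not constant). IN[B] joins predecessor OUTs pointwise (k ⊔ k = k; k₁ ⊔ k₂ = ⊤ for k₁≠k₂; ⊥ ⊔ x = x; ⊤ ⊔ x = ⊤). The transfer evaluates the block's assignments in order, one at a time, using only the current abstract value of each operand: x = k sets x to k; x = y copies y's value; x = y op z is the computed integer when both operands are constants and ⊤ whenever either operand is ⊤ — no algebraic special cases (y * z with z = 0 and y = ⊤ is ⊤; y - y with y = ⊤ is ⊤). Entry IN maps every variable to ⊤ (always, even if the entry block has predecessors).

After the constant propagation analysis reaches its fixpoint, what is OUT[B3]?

Fixpoint table:
  B0: | IN=(all ⊤) | OUT=(all ⊤)
  B1: | IN=(all ⊤) | OUT=(all ⊤)
  B2: | IN=(all ⊤) | OUT=(all ⊤)
  B3: | IN=(all ⊤) | OUT={b:4; rest ⊤}
  B4: | IN=(all ⊤) | OUT={a:-1; rest ⊤}

Merge at B3: IN[B3] = OUT[B2] = {a: ⊤, b: ⊤, c: ⊤, d: ⊤, e: ⊤, f: ⊤}
Applying B3's transfer function to that IN value gives OUT[B3] (row B3 above).

Answer: {a: ⊤, b: 4, c: ⊤, d: ⊤, e: ⊤, f: ⊤}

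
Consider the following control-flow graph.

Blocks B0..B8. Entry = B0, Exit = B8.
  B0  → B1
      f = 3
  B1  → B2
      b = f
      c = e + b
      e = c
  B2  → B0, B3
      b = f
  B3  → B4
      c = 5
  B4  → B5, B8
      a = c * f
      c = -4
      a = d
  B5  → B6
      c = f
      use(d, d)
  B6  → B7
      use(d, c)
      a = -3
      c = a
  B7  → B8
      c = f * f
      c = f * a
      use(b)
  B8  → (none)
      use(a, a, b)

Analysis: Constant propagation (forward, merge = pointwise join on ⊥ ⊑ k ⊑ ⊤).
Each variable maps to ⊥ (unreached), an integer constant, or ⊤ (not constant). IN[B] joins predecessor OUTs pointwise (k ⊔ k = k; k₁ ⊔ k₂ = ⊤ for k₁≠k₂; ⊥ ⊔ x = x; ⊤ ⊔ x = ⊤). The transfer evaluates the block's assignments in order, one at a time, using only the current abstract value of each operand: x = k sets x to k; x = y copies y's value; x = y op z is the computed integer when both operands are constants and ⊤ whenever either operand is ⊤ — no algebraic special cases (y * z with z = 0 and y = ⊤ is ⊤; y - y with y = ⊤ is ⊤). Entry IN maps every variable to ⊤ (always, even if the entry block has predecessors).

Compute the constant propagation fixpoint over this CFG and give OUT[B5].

Answer: {a: ⊤, b: 3, c: 3, d: ⊤, e: ⊤, f: 3}

Working:
Fixpoint table:
  B0: | IN=(all ⊤) | OUT={f:3; rest ⊤}
  B1: | IN={f:3; rest ⊤} | OUT={b:3, f:3; rest ⊤}
  B2: | IN={b:3, f:3; rest ⊤} | OUT={b:3, f:3; rest ⊤}
  B3: | IN={b:3, f:3; rest ⊤} | OUT={b:3, c:5, f:3; rest ⊤}
  B4: | IN={b:3, c:5, f:3; rest ⊤} | OUT={b:3, c:-4, f:3; rest ⊤}
  B5: | IN={b:3, c:-4, f:3; rest ⊤} | OUT={b:3, c:3, f:3; rest ⊤}
  B6: | IN={b:3, c:3, f:3; rest ⊤} | OUT={a:-3, b:3, c:-3, f:3; rest ⊤}
  B7: | IN={a:-3, b:3, c:-3, f:3; rest ⊤} | OUT={a:-3, b:3, c:-9, f:3; rest ⊤}
  B8: | IN={b:3, f:3; rest ⊤} | OUT={b:3, f:3; rest ⊤}

Merge at B5: IN[B5] = OUT[B4] = {a: ⊤, b: 3, c: -4, d: ⊤, e: ⊤, f: 3}
Applying B5's transfer function to that IN value gives OUT[B5] (row B5 above).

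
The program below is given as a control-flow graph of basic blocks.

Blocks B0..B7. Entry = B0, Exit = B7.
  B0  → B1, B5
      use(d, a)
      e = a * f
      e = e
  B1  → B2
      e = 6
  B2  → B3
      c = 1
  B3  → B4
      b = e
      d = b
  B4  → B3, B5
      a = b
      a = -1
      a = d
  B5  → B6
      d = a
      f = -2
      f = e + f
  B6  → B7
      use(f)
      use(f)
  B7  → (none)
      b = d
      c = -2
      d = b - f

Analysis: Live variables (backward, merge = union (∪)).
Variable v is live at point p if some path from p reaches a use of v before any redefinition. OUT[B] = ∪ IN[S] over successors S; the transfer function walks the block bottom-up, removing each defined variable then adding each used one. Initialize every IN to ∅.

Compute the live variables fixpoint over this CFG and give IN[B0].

Converged values:
  B0: | IN={a, d, f} | OUT={a, e}
  B1: | IN={} | OUT={e}
  B2: | IN={e} | OUT={e}
  B3: | IN={e} | OUT={b, d, e}
  B4: | IN={b, d, e} | OUT={a, e}
  B5: | IN={a, e} | OUT={d, f}
  B6: | IN={d, f} | OUT={d, f}
  B7: | IN={d, f} | OUT={}

Merge at B0: OUT[B0] = IN[B1] ⊔ IN[B5] = {a, e}
Applying B0's transfer function to that OUT value gives IN[B0] (row B0 above).

Answer: {a, d, f}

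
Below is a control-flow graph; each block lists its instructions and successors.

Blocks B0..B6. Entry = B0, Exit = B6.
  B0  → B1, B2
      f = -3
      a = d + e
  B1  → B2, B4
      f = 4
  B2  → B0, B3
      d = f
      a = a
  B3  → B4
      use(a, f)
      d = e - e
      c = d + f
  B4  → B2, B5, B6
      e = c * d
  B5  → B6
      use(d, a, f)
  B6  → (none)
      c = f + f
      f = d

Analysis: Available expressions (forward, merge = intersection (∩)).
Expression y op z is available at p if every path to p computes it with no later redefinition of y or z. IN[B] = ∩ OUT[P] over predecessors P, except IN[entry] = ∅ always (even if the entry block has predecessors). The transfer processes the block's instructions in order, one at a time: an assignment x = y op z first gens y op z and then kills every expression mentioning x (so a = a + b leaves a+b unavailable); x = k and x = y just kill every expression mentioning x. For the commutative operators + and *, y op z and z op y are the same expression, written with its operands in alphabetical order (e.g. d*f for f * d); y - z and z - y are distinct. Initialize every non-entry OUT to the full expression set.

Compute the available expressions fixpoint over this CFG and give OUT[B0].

Answer: {d+e}

Trace:
Fixpoint table:
  B0:  IN={}  OUT={d+e}
  B1:  IN={d+e}  OUT={d+e}
  B2:  IN={}  OUT={}
  B3:  IN={}  OUT={d+f, e-e}
  B4:  IN={}  OUT={c*d}
  B5:  IN={c*d}  OUT={c*d}
  B6:  IN={c*d}  OUT={}

Merge at B0 (entry node, so the boundary value {} is joined with the incoming edge(s)): IN[B0] = {} ∩ OUT[B2] = {}
Applying B0's transfer function to that IN value gives OUT[B0] (row B0 above).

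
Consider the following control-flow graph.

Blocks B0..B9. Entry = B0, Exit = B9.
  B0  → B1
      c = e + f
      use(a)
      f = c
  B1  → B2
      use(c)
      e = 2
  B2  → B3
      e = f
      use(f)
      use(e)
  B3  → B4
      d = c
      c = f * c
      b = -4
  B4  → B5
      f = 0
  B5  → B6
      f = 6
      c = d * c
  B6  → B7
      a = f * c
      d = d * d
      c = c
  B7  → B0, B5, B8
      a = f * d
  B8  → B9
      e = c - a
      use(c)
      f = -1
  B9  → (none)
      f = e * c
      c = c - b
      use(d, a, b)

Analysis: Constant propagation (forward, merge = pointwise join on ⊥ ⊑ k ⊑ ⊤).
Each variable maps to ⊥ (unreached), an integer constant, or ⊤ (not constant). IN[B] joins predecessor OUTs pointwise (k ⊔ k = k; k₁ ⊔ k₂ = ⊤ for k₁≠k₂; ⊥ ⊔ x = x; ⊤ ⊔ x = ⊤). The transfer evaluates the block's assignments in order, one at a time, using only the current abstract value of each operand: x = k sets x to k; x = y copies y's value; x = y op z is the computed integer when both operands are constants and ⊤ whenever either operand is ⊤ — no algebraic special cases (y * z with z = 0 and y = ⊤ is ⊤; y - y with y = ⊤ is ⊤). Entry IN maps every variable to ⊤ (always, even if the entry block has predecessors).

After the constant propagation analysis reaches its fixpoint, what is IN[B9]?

Per-block solution:
  B0:  IN=(all ⊤)  OUT=(all ⊤)
  B1:  IN=(all ⊤)  OUT={e:2; rest ⊤}
  B2:  IN={e:2; rest ⊤}  OUT=(all ⊤)
  B3:  IN=(all ⊤)  OUT={b:-4; rest ⊤}
  B4:  IN={b:-4; rest ⊤}  OUT={b:-4, f:0; rest ⊤}
  B5:  IN={b:-4; rest ⊤}  OUT={b:-4, f:6; rest ⊤}
  B6:  IN={b:-4, f:6; rest ⊤}  OUT={b:-4, f:6; rest ⊤}
  B7:  IN={b:-4, f:6; rest ⊤}  OUT={b:-4, f:6; rest ⊤}
  B8:  IN={b:-4, f:6; rest ⊤}  OUT={b:-4, f:-1; rest ⊤}
  B9:  IN={b:-4, f:-1; rest ⊤}  OUT={b:-4; rest ⊤}

Merge at B9: IN[B9] = OUT[B8] = {a: ⊤, b: -4, c: ⊤, d: ⊤, e: ⊤, f: -1}

Answer: {a: ⊤, b: -4, c: ⊤, d: ⊤, e: ⊤, f: -1}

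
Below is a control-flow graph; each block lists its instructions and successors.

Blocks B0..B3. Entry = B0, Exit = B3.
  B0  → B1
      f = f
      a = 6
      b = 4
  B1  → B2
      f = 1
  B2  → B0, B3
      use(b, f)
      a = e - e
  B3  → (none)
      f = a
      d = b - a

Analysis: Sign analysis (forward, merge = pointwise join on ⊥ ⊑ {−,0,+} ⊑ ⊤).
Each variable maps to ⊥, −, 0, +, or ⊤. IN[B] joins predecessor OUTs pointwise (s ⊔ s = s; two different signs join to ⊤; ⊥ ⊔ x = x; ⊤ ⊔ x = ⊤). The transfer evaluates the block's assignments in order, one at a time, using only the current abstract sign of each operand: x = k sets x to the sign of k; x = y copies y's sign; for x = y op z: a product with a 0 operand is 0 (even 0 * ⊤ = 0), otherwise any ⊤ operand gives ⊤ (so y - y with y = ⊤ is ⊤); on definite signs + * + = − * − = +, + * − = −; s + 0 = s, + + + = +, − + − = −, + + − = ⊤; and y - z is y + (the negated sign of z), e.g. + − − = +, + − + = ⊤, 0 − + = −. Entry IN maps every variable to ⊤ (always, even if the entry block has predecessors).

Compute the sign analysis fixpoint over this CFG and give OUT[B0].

Fixpoint table:
  B0: | IN=(all ⊤) | OUT={a:+, b:+; rest ⊤}
  B1: | IN={a:+, b:+; rest ⊤} | OUT={a:+, b:+, f:+; rest ⊤}
  B2: | IN={a:+, b:+, f:+; rest ⊤} | OUT={b:+, f:+; rest ⊤}
  B3: | IN={b:+, f:+; rest ⊤} | OUT={b:+; rest ⊤}

Merge at B0 (entry node, so the boundary value (all ⊤) is joined with the incoming edge(s)): IN[B0] = (all ⊤) ⊔ OUT[B2] = {a: ⊤, b: ⊤, c: ⊤, d: ⊤, e: ⊤, f: ⊤}
Applying B0's transfer function to that IN value gives OUT[B0] (row B0 above).

Answer: {a: +, b: +, c: ⊤, d: ⊤, e: ⊤, f: ⊤}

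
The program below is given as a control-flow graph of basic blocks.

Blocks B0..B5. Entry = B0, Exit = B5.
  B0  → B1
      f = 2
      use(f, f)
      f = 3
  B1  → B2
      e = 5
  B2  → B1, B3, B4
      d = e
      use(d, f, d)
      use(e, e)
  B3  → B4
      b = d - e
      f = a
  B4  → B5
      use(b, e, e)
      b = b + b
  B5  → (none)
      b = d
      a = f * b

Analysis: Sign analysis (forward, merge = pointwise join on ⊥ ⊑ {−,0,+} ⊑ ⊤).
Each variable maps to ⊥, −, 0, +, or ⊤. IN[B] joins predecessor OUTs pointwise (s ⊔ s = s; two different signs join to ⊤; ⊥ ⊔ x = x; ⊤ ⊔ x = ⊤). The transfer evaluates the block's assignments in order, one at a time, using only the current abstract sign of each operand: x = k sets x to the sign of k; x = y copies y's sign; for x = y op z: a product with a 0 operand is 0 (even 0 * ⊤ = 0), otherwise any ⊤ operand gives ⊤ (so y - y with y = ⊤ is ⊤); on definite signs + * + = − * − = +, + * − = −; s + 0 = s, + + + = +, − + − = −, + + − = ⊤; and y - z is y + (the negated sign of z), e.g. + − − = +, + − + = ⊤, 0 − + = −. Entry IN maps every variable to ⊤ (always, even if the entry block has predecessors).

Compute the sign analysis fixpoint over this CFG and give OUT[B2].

Per-block solution:
  B0:  IN=(all ⊤)  OUT={f:+; rest ⊤}
  B1:  IN={f:+; rest ⊤}  OUT={e:+, f:+; rest ⊤}
  B2:  IN={e:+, f:+; rest ⊤}  OUT={d:+, e:+, f:+; rest ⊤}
  B3:  IN={d:+, e:+, f:+; rest ⊤}  OUT={d:+, e:+; rest ⊤}
  B4:  IN={d:+, e:+; rest ⊤}  OUT={d:+, e:+; rest ⊤}
  B5:  IN={d:+, e:+; rest ⊤}  OUT={b:+, d:+, e:+; rest ⊤}

Merge at B2: IN[B2] = OUT[B1] = {a: ⊤, b: ⊤, c: ⊤, d: ⊤, e: +, f: +}
Applying B2's transfer function to that IN value gives OUT[B2] (row B2 above).

Answer: {a: ⊤, b: ⊤, c: ⊤, d: +, e: +, f: +}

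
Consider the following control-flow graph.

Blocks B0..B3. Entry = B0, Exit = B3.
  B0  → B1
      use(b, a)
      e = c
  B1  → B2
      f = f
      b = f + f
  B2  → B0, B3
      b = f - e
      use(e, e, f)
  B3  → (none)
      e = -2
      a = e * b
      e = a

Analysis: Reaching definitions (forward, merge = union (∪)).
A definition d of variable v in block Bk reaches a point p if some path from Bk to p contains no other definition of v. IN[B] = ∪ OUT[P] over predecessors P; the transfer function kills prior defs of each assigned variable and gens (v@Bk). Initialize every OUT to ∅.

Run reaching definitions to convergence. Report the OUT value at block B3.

Answer: {a@B3, b@B2, e@B3, f@B1}

Derivation:
Per-block solution:
  B0:  IN={b@B2, e@B0, f@B1}  OUT={b@B2, e@B0, f@B1}
  B1:  IN={b@B2, e@B0, f@B1}  OUT={b@B1, e@B0, f@B1}
  B2:  IN={b@B1, e@B0, f@B1}  OUT={b@B2, e@B0, f@B1}
  B3:  IN={b@B2, e@B0, f@B1}  OUT={a@B3, b@B2, e@B3, f@B1}

Merge at B3: IN[B3] = OUT[B2] = {b@B2, e@B0, f@B1}
Applying B3's transfer function to that IN value gives OUT[B3] (row B3 above).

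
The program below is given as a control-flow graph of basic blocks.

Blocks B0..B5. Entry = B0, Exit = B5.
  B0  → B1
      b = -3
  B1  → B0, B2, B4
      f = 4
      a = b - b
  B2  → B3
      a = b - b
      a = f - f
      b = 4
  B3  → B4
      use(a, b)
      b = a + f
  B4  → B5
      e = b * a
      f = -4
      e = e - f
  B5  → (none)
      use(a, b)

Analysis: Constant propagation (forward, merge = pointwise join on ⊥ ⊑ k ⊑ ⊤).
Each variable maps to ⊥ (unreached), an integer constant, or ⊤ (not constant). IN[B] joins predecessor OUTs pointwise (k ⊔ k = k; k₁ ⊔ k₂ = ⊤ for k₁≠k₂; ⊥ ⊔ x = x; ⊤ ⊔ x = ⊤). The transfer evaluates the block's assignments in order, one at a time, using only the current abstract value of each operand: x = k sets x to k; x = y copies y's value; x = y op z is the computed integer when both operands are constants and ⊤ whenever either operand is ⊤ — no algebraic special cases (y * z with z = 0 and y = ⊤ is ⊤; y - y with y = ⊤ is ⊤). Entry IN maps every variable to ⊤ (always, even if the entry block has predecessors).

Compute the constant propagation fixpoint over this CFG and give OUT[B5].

Answer: {a: 0, b: ⊤, c: ⊤, d: ⊤, e: ⊤, f: -4}

Derivation:
Per-block solution:
  B0: | IN=(all ⊤) | OUT={b:-3; rest ⊤}
  B1: | IN={b:-3; rest ⊤} | OUT={a:0, b:-3, f:4; rest ⊤}
  B2: | IN={a:0, b:-3, f:4; rest ⊤} | OUT={a:0, b:4, f:4; rest ⊤}
  B3: | IN={a:0, b:4, f:4; rest ⊤} | OUT={a:0, b:4, f:4; rest ⊤}
  B4: | IN={a:0, f:4; rest ⊤} | OUT={a:0, f:-4; rest ⊤}
  B5: | IN={a:0, f:-4; rest ⊤} | OUT={a:0, f:-4; rest ⊤}

Merge at B5: IN[B5] = OUT[B4] = {a: 0, b: ⊤, c: ⊤, d: ⊤, e: ⊤, f: -4}
Applying B5's transfer function to that IN value gives OUT[B5] (row B5 above).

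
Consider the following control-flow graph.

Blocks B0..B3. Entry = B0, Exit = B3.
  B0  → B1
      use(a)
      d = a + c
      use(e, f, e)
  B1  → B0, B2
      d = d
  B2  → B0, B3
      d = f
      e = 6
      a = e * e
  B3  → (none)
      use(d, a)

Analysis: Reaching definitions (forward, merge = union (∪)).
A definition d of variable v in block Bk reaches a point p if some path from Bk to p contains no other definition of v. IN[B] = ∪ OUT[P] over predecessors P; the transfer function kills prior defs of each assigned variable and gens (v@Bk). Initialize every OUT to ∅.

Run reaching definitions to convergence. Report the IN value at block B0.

Per-block solution:
  B0: | IN={a@B2, d@B1, d@B2, e@B2} | OUT={a@B2, d@B0, e@B2}
  B1: | IN={a@B2, d@B0, e@B2} | OUT={a@B2, d@B1, e@B2}
  B2: | IN={a@B2, d@B1, e@B2} | OUT={a@B2, d@B2, e@B2}
  B3: | IN={a@B2, d@B2, e@B2} | OUT={a@B2, d@B2, e@B2}

Merge at B0 (entry node, so the boundary value {} is joined with the incoming edge(s)): IN[B0] = {} ⊔ OUT[B1] ⊔ OUT[B2] = {a@B2, d@B1, d@B2, e@B2}

Answer: {a@B2, d@B1, d@B2, e@B2}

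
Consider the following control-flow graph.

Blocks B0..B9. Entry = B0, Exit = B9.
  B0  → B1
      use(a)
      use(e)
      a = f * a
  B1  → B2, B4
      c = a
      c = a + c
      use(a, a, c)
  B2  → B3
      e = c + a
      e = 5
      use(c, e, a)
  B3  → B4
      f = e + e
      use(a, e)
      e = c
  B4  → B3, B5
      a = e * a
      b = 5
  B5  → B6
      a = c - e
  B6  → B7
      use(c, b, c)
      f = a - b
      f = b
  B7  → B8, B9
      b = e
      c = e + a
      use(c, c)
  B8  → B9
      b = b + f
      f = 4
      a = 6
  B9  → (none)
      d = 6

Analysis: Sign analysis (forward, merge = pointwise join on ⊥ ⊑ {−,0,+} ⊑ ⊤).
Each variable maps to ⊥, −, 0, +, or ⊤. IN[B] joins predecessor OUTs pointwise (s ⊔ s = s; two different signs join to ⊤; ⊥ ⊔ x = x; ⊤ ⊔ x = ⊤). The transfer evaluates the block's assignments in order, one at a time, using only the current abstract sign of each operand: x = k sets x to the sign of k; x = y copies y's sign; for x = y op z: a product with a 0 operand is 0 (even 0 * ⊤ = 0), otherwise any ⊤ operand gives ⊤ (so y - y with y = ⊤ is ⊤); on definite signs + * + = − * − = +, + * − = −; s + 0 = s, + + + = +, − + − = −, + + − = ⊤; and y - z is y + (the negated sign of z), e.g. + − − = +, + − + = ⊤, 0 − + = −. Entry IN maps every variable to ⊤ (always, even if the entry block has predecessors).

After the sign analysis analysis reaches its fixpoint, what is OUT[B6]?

Answer: {a: ⊤, b: +, c: ⊤, d: ⊤, e: ⊤, f: +}

Derivation:
Converged values:
  B0:  IN=(all ⊤)  OUT=(all ⊤)
  B1:  IN=(all ⊤)  OUT=(all ⊤)
  B2:  IN=(all ⊤)  OUT={e:+; rest ⊤}
  B3:  IN=(all ⊤)  OUT=(all ⊤)
  B4:  IN=(all ⊤)  OUT={b:+; rest ⊤}
  B5:  IN={b:+; rest ⊤}  OUT={b:+; rest ⊤}
  B6:  IN={b:+; rest ⊤}  OUT={b:+, f:+; rest ⊤}
  B7:  IN={b:+, f:+; rest ⊤}  OUT={f:+; rest ⊤}
  B8:  IN={f:+; rest ⊤}  OUT={a:+, f:+; rest ⊤}
  B9:  IN={f:+; rest ⊤}  OUT={d:+, f:+; rest ⊤}

Merge at B6: IN[B6] = OUT[B5] = {a: ⊤, b: +, c: ⊤, d: ⊤, e: ⊤, f: ⊤}
Applying B6's transfer function to that IN value gives OUT[B6] (row B6 above).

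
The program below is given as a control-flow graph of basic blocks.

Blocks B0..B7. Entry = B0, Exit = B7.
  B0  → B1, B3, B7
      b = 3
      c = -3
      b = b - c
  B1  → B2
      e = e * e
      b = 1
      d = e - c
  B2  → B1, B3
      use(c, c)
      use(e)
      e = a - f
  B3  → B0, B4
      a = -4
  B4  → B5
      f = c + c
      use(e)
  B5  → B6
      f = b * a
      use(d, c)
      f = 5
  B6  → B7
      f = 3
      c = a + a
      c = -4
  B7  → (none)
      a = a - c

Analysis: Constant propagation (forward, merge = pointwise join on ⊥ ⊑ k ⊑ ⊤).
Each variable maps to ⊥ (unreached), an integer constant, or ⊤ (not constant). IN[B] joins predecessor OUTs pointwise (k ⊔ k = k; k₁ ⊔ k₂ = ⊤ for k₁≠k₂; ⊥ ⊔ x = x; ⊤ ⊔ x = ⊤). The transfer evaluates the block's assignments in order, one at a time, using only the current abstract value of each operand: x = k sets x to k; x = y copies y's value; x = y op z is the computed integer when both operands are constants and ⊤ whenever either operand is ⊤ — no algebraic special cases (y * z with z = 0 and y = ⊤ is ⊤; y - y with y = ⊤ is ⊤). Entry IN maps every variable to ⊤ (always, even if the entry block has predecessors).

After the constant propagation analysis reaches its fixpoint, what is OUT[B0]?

Per-block solution:
  B0: | IN=(all ⊤) | OUT={b:6, c:-3; rest ⊤}
  B1: | IN={c:-3; rest ⊤} | OUT={b:1, c:-3; rest ⊤}
  B2: | IN={b:1, c:-3; rest ⊤} | OUT={b:1, c:-3; rest ⊤}
  B3: | IN={c:-3; rest ⊤} | OUT={a:-4, c:-3; rest ⊤}
  B4: | IN={a:-4, c:-3; rest ⊤} | OUT={a:-4, c:-3, f:-6; rest ⊤}
  B5: | IN={a:-4, c:-3, f:-6; rest ⊤} | OUT={a:-4, c:-3, f:5; rest ⊤}
  B6: | IN={a:-4, c:-3, f:5; rest ⊤} | OUT={a:-4, c:-4, f:3; rest ⊤}
  B7: | IN=(all ⊤) | OUT=(all ⊤)

Merge at B0 (entry node, so the boundary value (all ⊤) is joined with the incoming edge(s)): IN[B0] = (all ⊤) ⊔ OUT[B3] = {a: ⊤, b: ⊤, c: ⊤, d: ⊤, e: ⊤, f: ⊤}
Applying B0's transfer function to that IN value gives OUT[B0] (row B0 above).

Answer: {a: ⊤, b: 6, c: -3, d: ⊤, e: ⊤, f: ⊤}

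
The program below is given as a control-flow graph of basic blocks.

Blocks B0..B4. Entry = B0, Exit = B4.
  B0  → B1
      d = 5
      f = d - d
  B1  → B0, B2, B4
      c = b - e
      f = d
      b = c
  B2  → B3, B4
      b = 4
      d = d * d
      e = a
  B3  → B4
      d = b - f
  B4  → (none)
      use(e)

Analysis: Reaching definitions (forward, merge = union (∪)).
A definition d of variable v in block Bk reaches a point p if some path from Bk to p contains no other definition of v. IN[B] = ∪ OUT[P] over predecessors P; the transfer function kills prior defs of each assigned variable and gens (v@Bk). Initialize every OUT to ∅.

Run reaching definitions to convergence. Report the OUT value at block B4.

Answer: {b@B1, b@B2, c@B1, d@B0, d@B2, d@B3, e@B2, f@B1}

Derivation:
Fixpoint table:
  B0:   IN={b@B1, c@B1, d@B0, f@B1}   OUT={b@B1, c@B1, d@B0, f@B0}
  B1:   IN={b@B1, c@B1, d@B0, f@B0}   OUT={b@B1, c@B1, d@B0, f@B1}
  B2:   IN={b@B1, c@B1, d@B0, f@B1}   OUT={b@B2, c@B1, d@B2, e@B2, f@B1}
  B3:   IN={b@B2, c@B1, d@B2, e@B2, f@B1}   OUT={b@B2, c@B1, d@B3, e@B2, f@B1}
  B4:   IN={b@B1, b@B2, c@B1, d@B0, d@B2, d@B3, e@B2, f@B1}   OUT={b@B1, b@B2, c@B1, d@B0, d@B2, d@B3, e@B2, f@B1}

Merge at B4: IN[B4] = OUT[B1] ⊔ OUT[B2] ⊔ OUT[B3] = {b@B1, b@B2, c@B1, d@B0, d@B2, d@B3, e@B2, f@B1}
Applying B4's transfer function to that IN value gives OUT[B4] (row B4 above).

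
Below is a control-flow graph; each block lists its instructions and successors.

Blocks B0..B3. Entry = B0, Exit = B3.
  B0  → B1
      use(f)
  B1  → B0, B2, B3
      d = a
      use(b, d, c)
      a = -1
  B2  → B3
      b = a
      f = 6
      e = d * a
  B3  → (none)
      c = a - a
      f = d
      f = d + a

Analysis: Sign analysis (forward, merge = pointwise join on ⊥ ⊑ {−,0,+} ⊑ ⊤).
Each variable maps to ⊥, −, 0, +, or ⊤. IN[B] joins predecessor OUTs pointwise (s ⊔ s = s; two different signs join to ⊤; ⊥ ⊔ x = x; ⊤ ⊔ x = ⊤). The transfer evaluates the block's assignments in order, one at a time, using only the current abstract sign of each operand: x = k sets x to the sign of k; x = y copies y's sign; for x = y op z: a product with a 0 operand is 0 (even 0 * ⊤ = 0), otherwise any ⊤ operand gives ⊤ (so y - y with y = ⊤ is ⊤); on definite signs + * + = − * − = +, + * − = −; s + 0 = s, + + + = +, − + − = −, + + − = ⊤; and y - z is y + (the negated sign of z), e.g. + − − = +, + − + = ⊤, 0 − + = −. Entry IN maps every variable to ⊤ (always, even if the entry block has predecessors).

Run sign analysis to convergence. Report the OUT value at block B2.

Answer: {a: -, b: -, c: ⊤, d: ⊤, e: ⊤, f: +}

Working:
Converged values:
  B0: | IN=(all ⊤) | OUT=(all ⊤)
  B1: | IN=(all ⊤) | OUT={a:-; rest ⊤}
  B2: | IN={a:-; rest ⊤} | OUT={a:-, b:-, f:+; rest ⊤}
  B3: | IN={a:-; rest ⊤} | OUT={a:-; rest ⊤}

Merge at B2: IN[B2] = OUT[B1] = {a: -, b: ⊤, c: ⊤, d: ⊤, e: ⊤, f: ⊤}
Applying B2's transfer function to that IN value gives OUT[B2] (row B2 above).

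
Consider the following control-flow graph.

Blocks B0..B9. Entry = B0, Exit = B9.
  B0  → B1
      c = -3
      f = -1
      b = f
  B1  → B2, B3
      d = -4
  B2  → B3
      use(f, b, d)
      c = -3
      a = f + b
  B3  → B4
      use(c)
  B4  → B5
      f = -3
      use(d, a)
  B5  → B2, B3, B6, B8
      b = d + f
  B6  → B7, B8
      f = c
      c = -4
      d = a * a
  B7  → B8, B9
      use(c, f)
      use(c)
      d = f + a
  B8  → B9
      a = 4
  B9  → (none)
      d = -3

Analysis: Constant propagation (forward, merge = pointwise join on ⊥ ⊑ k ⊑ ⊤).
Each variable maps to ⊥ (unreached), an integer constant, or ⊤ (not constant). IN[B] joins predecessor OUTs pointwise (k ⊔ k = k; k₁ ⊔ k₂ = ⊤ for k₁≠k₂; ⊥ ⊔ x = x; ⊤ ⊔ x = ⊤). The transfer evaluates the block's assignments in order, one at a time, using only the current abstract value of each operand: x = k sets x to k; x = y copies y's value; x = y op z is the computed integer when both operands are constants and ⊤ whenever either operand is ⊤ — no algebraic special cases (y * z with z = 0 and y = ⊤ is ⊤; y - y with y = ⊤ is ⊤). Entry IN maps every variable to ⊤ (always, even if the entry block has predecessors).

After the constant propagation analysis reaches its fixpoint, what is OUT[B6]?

Answer: {a: ⊤, b: -7, c: -4, d: ⊤, e: ⊤, f: -3}

Trace:
Fixpoint table:
  B0: | IN=(all ⊤) | OUT={b:-1, c:-3, f:-1; rest ⊤}
  B1: | IN={b:-1, c:-3, f:-1; rest ⊤} | OUT={b:-1, c:-3, d:-4, f:-1; rest ⊤}
  B2: | IN={c:-3, d:-4; rest ⊤} | OUT={c:-3, d:-4; rest ⊤}
  B3: | IN={c:-3, d:-4; rest ⊤} | OUT={c:-3, d:-4; rest ⊤}
  B4: | IN={c:-3, d:-4; rest ⊤} | OUT={c:-3, d:-4, f:-3; rest ⊤}
  B5: | IN={c:-3, d:-4, f:-3; rest ⊤} | OUT={b:-7, c:-3, d:-4, f:-3; rest ⊤}
  B6: | IN={b:-7, c:-3, d:-4, f:-3; rest ⊤} | OUT={b:-7, c:-4, f:-3; rest ⊤}
  B7: | IN={b:-7, c:-4, f:-3; rest ⊤} | OUT={b:-7, c:-4, f:-3; rest ⊤}
  B8: | IN={b:-7, f:-3; rest ⊤} | OUT={a:4, b:-7, f:-3; rest ⊤}
  B9: | IN={b:-7, f:-3; rest ⊤} | OUT={b:-7, d:-3, f:-3; rest ⊤}

Merge at B6: IN[B6] = OUT[B5] = {a: ⊤, b: -7, c: -3, d: -4, e: ⊤, f: -3}
Applying B6's transfer function to that IN value gives OUT[B6] (row B6 above).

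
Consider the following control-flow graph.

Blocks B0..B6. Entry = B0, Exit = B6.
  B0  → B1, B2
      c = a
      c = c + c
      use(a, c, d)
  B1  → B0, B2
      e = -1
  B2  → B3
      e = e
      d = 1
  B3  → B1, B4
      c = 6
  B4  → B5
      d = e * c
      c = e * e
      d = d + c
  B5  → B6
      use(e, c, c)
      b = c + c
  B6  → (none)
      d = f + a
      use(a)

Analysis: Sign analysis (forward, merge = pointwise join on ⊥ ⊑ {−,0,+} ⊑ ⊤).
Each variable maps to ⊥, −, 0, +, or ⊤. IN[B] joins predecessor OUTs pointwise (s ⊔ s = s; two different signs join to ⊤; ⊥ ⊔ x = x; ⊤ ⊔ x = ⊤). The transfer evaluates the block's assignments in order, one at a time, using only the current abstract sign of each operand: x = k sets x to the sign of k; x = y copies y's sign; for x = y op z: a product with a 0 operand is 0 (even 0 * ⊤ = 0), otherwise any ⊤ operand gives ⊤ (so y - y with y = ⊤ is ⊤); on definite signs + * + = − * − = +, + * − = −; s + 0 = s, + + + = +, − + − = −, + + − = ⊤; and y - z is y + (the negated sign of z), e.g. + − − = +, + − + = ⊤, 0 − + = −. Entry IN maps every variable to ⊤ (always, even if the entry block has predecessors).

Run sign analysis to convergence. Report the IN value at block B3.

Answer: {a: ⊤, b: ⊤, c: ⊤, d: +, e: ⊤, f: ⊤}

Trace:
Converged values:
  B0: | IN=(all ⊤) | OUT=(all ⊤)
  B1: | IN=(all ⊤) | OUT={e:-; rest ⊤}
  B2: | IN=(all ⊤) | OUT={d:+; rest ⊤}
  B3: | IN={d:+; rest ⊤} | OUT={c:+, d:+; rest ⊤}
  B4: | IN={c:+, d:+; rest ⊤} | OUT=(all ⊤)
  B5: | IN=(all ⊤) | OUT=(all ⊤)
  B6: | IN=(all ⊤) | OUT=(all ⊤)

Merge at B3: IN[B3] = OUT[B2] = {a: ⊤, b: ⊤, c: ⊤, d: +, e: ⊤, f: ⊤}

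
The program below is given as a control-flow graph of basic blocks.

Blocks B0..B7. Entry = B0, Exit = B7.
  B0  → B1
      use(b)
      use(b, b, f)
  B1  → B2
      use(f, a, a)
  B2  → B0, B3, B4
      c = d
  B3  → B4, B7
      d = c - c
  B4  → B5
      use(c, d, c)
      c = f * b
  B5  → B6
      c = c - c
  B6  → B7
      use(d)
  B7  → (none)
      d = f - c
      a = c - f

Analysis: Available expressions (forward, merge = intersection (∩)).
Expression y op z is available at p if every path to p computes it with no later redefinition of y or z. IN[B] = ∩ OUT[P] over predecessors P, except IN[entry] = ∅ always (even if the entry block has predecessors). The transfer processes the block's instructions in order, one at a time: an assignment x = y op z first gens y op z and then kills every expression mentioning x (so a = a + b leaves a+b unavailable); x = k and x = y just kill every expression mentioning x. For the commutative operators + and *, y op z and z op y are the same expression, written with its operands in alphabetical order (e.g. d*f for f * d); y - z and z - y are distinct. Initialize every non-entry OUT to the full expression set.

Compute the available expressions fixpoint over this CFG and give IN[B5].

Answer: {b*f}

Working:
Per-block solution:
  B0:   IN={}   OUT={}
  B1:   IN={}   OUT={}
  B2:   IN={}   OUT={}
  B3:   IN={}   OUT={c-c}
  B4:   IN={}   OUT={b*f}
  B5:   IN={b*f}   OUT={b*f}
  B6:   IN={b*f}   OUT={b*f}
  B7:   IN={}   OUT={c-f, f-c}

Merge at B5: IN[B5] = OUT[B4] = {b*f}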